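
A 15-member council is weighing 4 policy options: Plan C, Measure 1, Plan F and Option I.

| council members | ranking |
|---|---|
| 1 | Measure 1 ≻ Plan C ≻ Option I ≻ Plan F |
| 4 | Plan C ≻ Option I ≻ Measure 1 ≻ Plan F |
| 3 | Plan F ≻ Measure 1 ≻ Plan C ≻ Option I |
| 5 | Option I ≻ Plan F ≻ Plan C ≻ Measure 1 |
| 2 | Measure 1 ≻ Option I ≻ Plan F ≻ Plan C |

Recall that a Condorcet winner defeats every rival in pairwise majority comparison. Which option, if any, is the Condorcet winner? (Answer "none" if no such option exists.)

none

Pairwise majorities:
Plan C vs Measure 1: Plan C wins 9–6.
Plan C vs Plan F: Plan F, 10–5.
Plan C–Option I: Plan C 8–7.
Measure 1–Plan F: Plan F 8–7.
Measure 1–Option I: Option I 9–6.
Plan F vs Option I: Option I, 12–3.
Every option loses at least once (Plan C loses to Plan F; Measure 1 loses to Plan C; Plan F loses to Option I; Option I loses to Plan C). The majority relation contains the cycle Plan C → Option I → Plan F → Plan C, so there is no Condorcet winner.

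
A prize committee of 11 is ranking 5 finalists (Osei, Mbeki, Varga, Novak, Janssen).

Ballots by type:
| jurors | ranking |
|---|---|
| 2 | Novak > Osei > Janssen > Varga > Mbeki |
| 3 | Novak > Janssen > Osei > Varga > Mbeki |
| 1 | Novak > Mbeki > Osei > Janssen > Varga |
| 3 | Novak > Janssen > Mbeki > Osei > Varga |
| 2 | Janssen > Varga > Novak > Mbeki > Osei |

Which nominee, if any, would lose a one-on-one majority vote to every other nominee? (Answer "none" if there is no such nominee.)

none

Pairwise majorities:
Osei–Mbeki: Mbeki 6–5.
Osei vs Varga: Osei wins 9–2.
Osei vs Novak: Novak wins 11–0.
Osei vs Janssen: Osei preferred on 2+1 = 3 ballots; Janssen wins 8–3.
Mbeki vs Varga: Varga, 7–4.
Mbeki vs Novak: Novak wins 11–0.
Mbeki vs Janssen: Janssen wins 10–1.
Varga vs Novak: 2 for Varga, 9 for Novak — Novak by 9–2.
Varga vs Janssen: 0 for Varga, 11 for Janssen — Janssen by 11–0.
Novak vs Janssen: 2+3+1+3 = 9 for Novak, 2 for Janssen — Novak by 9–2.
Each nominee has at least one pairwise win (Osei beats Varga; Mbeki beats Osei; Varga beats Mbeki; Novak beats Osei; Janssen beats Osei) — no Condorcet loser.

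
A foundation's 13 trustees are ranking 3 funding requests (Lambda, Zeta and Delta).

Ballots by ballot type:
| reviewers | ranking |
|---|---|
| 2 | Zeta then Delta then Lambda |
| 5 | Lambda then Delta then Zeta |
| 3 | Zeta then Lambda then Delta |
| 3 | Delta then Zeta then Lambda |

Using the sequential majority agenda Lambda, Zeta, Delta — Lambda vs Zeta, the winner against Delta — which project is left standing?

Round 1: Lambda vs Zeta — 5–8, Zeta advances.
Round 2: Zeta vs Delta — 5–8, Delta advances.
The agenda winner is Delta.

Delta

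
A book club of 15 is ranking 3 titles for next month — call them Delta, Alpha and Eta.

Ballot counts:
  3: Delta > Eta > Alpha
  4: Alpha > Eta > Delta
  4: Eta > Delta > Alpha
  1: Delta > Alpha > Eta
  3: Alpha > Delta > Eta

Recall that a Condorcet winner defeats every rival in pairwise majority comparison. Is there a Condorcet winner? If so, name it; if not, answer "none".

none

Pairwise majorities:
Delta–Alpha: Delta 8–7.
Delta vs Eta: Eta wins 8–7.
Alpha vs Eta: Alpha, 8–7.
Every book loses at least once (Delta loses to Eta; Alpha loses to Delta; Eta loses to Alpha). The majority relation contains the cycle Delta > Alpha > Eta > Delta, so there is no Condorcet winner.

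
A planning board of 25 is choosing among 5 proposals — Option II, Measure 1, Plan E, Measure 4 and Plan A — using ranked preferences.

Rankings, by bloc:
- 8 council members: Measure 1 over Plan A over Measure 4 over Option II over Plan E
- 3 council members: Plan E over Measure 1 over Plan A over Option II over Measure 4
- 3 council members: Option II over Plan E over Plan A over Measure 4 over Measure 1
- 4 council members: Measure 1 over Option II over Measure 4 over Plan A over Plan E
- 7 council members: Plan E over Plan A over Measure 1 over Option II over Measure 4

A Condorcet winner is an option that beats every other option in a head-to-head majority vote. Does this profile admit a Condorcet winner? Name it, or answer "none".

none

Pairwise majorities:
Option II vs Measure 1: Measure 1 wins 22–3.
Option II vs Plan E: Option II wins 15–10.
Option II vs Measure 4: Option II, 17–8.
Option II vs Plan A: Plan A, 18–7.
Measure 1 vs Plan E: Plan E wins 13–12.
Measure 1 vs Measure 4: Measure 1, 22–3.
Measure 1 vs Plan A: Measure 1 wins 15–10.
Plan E–Measure 4: Plan E 13–12.
Plan E vs Plan A: Plan E wins 13–12.
Measure 4 vs Plan A: Plan A wins 21–4.
No option is unbeaten: Option II loses to Measure 1; Measure 1 loses to Plan E; Plan E loses to Option II; Measure 4 loses to Option II; Plan A loses to Measure 1. In particular Option II beats Plan E beats Measure 1 beats Option II is a majority cycle — no Condorcet winner exists.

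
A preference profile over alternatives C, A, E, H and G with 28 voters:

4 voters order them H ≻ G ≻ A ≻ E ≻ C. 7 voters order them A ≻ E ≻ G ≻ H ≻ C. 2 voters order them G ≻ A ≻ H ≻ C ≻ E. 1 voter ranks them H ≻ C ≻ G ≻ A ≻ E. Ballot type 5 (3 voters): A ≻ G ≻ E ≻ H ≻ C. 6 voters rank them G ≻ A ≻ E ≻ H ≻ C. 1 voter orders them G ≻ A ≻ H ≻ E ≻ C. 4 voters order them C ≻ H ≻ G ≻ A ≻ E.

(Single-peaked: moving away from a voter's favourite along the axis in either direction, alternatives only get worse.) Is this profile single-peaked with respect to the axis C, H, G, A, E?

Axis positions: C=1, H=2, G=3, A=4, E=5.
Ballot type 1 (peak H at position 2): ranking walks positions 2-3-4-5-1, expanding outward from the peak — single-peaked.
Ballot type 2 (peak A at position 4): ranking walks positions 4-5-3-2-1, expanding outward from the peak — single-peaked.
Ballot type 3 (peak G at position 3): ranking walks positions 3-4-2-1-5, expanding outward from the peak — single-peaked.
Ballot type 4 (peak H at position 2): ranking walks positions 2-1-3-4-5, expanding outward from the peak — single-peaked.
Ballot type 5 (peak A at position 4): ranking walks positions 4-3-5-2-1, expanding outward from the peak — single-peaked.
Ballot type 6 (peak G at position 3): ranking walks positions 3-4-5-2-1, expanding outward from the peak — single-peaked.
Ballot type 7 (peak G at position 3): ranking walks positions 3-4-2-5-1, expanding outward from the peak — single-peaked.
Ballot type 8 (peak C at position 1): ranking walks positions 1-2-3-4-5, expanding outward from the peak — single-peaked.
Every ranking is single-peaked on this axis.

yes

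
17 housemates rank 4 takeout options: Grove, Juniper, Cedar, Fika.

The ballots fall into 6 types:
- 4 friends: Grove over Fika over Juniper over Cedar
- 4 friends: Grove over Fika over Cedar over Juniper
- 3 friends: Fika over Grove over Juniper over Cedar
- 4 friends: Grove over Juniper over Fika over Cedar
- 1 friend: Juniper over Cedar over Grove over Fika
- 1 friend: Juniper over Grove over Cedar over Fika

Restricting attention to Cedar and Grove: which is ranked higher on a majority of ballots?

Ballots ranking Cedar above Grove: 1.
Ballots ranking Grove above Cedar: 17 − 1 = 16.
Grove wins the head-to-head 16–1.

Grove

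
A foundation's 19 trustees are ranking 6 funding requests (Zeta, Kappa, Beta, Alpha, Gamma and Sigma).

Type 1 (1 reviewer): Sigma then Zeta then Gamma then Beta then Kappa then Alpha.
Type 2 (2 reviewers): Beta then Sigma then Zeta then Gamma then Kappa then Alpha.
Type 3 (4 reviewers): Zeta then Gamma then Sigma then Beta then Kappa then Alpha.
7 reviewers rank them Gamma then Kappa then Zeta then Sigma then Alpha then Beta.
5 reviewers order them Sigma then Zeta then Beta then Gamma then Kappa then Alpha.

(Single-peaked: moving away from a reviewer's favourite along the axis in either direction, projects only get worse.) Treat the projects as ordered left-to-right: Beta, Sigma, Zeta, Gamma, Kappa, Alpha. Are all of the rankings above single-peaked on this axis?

yes

Axis positions: Beta=1, Sigma=2, Zeta=3, Gamma=4, Kappa=5, Alpha=6.
Type 1 (peak Sigma at position 2): ranking walks positions 2-3-4-1-5-6, expanding outward from the peak — single-peaked.
Type 2 (peak Beta at position 1): ranking walks positions 1-2-3-4-5-6, expanding outward from the peak — single-peaked.
Type 3 (peak Zeta at position 3): ranking walks positions 3-4-2-1-5-6, expanding outward from the peak — single-peaked.
Type 4 (peak Gamma at position 4): ranking walks positions 4-5-3-2-6-1, expanding outward from the peak — single-peaked.
Type 5 (peak Sigma at position 2): ranking walks positions 2-3-1-4-5-6, expanding outward from the peak — single-peaked.
Every ranking is single-peaked on this axis.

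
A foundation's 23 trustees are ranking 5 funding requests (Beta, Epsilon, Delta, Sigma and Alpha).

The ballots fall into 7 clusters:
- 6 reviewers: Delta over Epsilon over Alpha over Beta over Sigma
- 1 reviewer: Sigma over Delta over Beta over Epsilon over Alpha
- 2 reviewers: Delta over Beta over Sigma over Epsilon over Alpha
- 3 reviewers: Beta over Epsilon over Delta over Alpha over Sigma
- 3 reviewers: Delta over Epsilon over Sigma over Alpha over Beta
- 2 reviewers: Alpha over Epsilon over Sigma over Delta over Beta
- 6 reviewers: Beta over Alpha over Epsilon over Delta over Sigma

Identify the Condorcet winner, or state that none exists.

Delta

Head-to-head results (23 reviewers):
Beta vs Epsilon: 1+2+3+6 = 12 for Beta, 11 for Epsilon — Beta by 12–11.
Beta vs Delta: Beta is ranked higher on 3+6 = 9 ballots, Delta on 14. Delta wins 14–9.
Beta vs Sigma: Beta is ranked higher on 6+2+3+6 = 17 ballots, Sigma on 6. Beta wins 17–6.
Beta vs Alpha: Beta is ranked higher on 1+2+3+6 = 12 ballots, Alpha on 11. Beta wins 12–11.
Epsilon vs Delta: Epsilon preferred on 3+2+6 = 11 ballots; Delta wins 12–11.
Epsilon vs Sigma: 6+3+3+2+6 = 20 for Epsilon, 3 for Sigma — Epsilon by 20–3.
Epsilon vs Alpha: 6+1+2+3+3 = 15 for Epsilon, 8 for Alpha — Epsilon by 15–8.
Delta vs Sigma: Delta is ranked higher on 6+2+3+3+6 = 20 ballots, Sigma on 3. Delta wins 20–3.
Delta vs Alpha: 15 to 8, Delta.
Sigma vs Alpha: Sigma preferred on 1+2+3 = 6 ballots; Alpha wins 17–6.
Only Delta has no losses; Delta is the Condorcet winner.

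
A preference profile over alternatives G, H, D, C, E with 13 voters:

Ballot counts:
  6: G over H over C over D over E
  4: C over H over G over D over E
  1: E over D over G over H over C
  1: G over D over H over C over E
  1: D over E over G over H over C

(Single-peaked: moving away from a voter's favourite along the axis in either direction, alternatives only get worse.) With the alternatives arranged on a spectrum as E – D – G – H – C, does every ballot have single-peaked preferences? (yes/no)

yes

Axis positions: E=1, D=2, G=3, H=4, C=5.
Bloc 1 (peak G at position 3): ranking walks positions 3-4-5-2-1, expanding outward from the peak — single-peaked.
Bloc 2 (peak C at position 5): ranking walks positions 5-4-3-2-1, expanding outward from the peak — single-peaked.
Bloc 3 (peak E at position 1): ranking walks positions 1-2-3-4-5, expanding outward from the peak — single-peaked.
Bloc 4 (peak G at position 3): ranking walks positions 3-2-4-5-1, expanding outward from the peak — single-peaked.
Bloc 5 (peak D at position 2): ranking walks positions 2-1-3-4-5, expanding outward from the peak — single-peaked.
Every ranking is single-peaked on this axis.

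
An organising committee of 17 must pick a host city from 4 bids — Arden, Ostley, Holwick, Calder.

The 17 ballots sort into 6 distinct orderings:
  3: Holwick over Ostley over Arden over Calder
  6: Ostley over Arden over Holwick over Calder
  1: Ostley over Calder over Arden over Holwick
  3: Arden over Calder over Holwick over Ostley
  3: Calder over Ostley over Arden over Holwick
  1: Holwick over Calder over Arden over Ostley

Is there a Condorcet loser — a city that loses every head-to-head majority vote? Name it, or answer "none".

Pairwise majorities:
Arden vs Ostley: Ostley, 13–4.
Arden–Holwick: Arden 13–4.
Arden vs Calder: Arden wins 12–5.
Ostley–Holwick: Ostley 10–7.
Ostley vs Calder: Ostley preferred on 3+6+1 = 10 ballots; Ostley wins 10–7.
Holwick vs Calder: Holwick wins 10–7.
Calder loses to every other city — it is the Condorcet loser.

Calder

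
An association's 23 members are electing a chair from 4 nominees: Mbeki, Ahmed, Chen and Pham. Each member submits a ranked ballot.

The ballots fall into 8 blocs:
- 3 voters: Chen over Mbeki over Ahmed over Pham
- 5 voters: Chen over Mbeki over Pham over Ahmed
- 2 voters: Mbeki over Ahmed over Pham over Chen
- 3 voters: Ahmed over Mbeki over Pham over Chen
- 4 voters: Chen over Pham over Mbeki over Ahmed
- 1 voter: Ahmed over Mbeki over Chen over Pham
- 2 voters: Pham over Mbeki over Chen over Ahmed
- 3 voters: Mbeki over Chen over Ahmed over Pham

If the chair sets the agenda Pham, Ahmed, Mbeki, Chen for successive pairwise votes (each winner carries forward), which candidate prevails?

Round 1: Pham vs Ahmed — 11–12, Ahmed advances.
Round 2: Ahmed vs Mbeki — 4–19, Mbeki advances.
Round 3: Mbeki vs Chen — 11–12, Chen advances.
The agenda winner is Chen.

Chen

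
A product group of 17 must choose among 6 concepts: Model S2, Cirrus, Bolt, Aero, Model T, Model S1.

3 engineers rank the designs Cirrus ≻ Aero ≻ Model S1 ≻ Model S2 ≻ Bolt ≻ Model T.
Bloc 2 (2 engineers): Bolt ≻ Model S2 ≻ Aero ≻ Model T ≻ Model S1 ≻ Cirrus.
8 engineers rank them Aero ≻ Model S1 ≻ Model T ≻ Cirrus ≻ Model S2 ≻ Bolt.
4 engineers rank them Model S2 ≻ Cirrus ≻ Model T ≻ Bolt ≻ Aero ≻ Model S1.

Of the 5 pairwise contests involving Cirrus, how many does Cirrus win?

Cirrus against each rival (17 engineers):
Cirrus–Model S2: Cirrus 11–6.
Cirrus vs Bolt: Cirrus preferred on 3+8+4 = 15 ballots; Cirrus wins 15–2.
Cirrus vs Aero: Cirrus is ranked higher on 3+4 = 7 ballots, Aero on 10. Aero wins 10–7.
Cirrus vs Model T: 7 to 10, Model T.
Cirrus–Model S1: Model S1 10–7.
Cirrus beats Model S2, Bolt; loses to Aero, Model T, Model S1 — 2 pairwise wins.

2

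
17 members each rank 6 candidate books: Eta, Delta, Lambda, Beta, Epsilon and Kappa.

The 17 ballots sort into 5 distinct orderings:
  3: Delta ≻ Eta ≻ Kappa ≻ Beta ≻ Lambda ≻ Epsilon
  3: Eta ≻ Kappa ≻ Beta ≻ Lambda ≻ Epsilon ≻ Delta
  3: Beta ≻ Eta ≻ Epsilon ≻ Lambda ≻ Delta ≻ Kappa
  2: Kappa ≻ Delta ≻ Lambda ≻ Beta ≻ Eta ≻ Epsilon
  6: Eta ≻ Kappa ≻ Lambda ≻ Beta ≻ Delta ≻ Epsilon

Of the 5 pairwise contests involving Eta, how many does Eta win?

Eta against each rival (17 members):
Eta vs Delta: Eta wins 12–5.
Eta vs Lambda: 3+3+3+6 = 15 for Eta, 2 for Lambda — Eta by 15–2.
Eta vs Beta: Eta, 12–5.
Eta vs Epsilon: 17 to 0, Eta.
Eta vs Kappa: Eta is ranked higher on 3+3+3+6 = 15 ballots, Kappa on 2. Eta wins 15–2.
Eta beats Delta, Lambda, Beta, Epsilon, Kappa — 5 pairwise wins.

5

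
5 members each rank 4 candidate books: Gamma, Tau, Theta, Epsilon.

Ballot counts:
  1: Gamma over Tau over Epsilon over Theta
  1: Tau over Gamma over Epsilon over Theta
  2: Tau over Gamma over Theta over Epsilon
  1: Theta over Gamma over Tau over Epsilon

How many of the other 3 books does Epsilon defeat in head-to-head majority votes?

0

Epsilon against each rival (5 members):
Epsilon vs Gamma: 0 to 5, Gamma.
Epsilon vs Tau: Epsilon is ranked higher on 0 ballots, Tau on 5. Tau wins 5–0.
Epsilon–Theta: Theta 3–2.
Epsilon beats no one; loses to Gamma, Tau, Theta — 0 pairwise wins.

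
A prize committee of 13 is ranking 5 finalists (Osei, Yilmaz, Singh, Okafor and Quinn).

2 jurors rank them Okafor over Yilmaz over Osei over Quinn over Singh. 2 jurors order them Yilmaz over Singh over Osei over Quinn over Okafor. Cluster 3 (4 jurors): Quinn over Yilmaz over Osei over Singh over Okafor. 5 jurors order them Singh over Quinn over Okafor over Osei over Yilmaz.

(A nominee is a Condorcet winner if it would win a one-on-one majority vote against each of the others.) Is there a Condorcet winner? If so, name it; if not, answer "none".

none

Check each pair by majority over 13 ballots:
Osei vs Yilmaz: Yilmaz wins 8–5.
Osei–Singh: Singh 7–6.
Osei vs Okafor: Okafor, 7–6.
Osei vs Quinn: Quinn, 9–4.
Yilmaz vs Singh: Yilmaz, 8–5.
Yilmaz–Okafor: Okafor 7–6.
Yilmaz vs Quinn: Quinn wins 9–4.
Singh vs Okafor: Singh wins 11–2.
Singh–Quinn: Singh 7–6.
Okafor vs Quinn: Quinn wins 11–2.
Each nominee drops at least one matchup (Osei loses to Yilmaz; Yilmaz loses to Okafor; Singh loses to Yilmaz; Okafor loses to Singh; Quinn loses to Singh); the cycle Yilmaz → Singh → Okafor → Yilmaz rules out a Condorcet winner.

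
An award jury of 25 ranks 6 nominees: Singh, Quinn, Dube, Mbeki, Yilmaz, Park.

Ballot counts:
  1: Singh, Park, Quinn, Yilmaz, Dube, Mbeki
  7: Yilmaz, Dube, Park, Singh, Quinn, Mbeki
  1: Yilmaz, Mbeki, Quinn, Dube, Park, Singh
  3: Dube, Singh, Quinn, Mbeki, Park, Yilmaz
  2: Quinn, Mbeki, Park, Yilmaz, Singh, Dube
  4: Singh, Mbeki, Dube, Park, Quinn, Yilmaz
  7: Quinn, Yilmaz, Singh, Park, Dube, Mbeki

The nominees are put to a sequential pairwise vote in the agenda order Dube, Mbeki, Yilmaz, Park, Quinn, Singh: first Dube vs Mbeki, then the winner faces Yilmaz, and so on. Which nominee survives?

Singh

Round 1: Dube vs Mbeki — 18–7, Dube advances.
Round 2: Dube vs Yilmaz — 7–18, Yilmaz advances.
Round 3: Yilmaz vs Park — 15–10, Yilmaz advances.
Round 4: Yilmaz vs Quinn — 8–17, Quinn advances.
Round 5: Quinn vs Singh — 10–15, Singh advances.
Singh survives the agenda.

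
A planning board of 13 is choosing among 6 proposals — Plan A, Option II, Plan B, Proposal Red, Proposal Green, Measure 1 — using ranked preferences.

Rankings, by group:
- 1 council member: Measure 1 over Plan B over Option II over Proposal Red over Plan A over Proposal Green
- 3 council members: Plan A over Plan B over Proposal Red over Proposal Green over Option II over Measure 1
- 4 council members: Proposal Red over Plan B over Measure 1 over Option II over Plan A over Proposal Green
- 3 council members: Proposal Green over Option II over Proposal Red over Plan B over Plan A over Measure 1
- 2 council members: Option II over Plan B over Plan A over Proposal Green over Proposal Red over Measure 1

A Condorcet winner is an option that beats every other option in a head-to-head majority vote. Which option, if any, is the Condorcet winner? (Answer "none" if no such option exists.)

Pairwise majorities:
Plan A vs Option II: Plan A is ranked higher on 3 ballots, Option II on 10. Option II wins 10–3.
Plan A vs Plan B: Plan A is ranked higher on 3 ballots, Plan B on 10. Plan B wins 10–3.
Plan A vs Proposal Red: Plan A preferred on 3+2 = 5 ballots; Proposal Red wins 8–5.
Plan A vs Proposal Green: 10 to 3, Plan A.
Plan A vs Measure 1: 8 to 5, Plan A.
Option II vs Plan B: Option II is ranked higher on 3+2 = 5 ballots, Plan B on 8. Plan B wins 8–5.
Option II vs Proposal Red: 6 to 7, Proposal Red.
Option II vs Proposal Green: 7 to 6, Option II.
Option II vs Measure 1: 3+3+2 = 8 for Option II, 5 for Measure 1 — Option II by 8–5.
Plan B vs Proposal Red: 6 to 7, Proposal Red.
Plan B vs Proposal Green: Plan B preferred on 1+3+4+2 = 10 ballots; Plan B wins 10–3.
Plan B vs Measure 1: Plan B is ranked higher on 3+4+3+2 = 12 ballots, Measure 1 on 1. Plan B wins 12–1.
Proposal Red vs Proposal Green: Proposal Red is ranked higher on 1+3+4 = 8 ballots, Proposal Green on 5. Proposal Red wins 8–5.
Proposal Red vs Measure 1: 12 to 1, Proposal Red.
Proposal Green vs Measure 1: Proposal Green preferred on 3+3+2 = 8 ballots; Proposal Green wins 8–5.
Proposal Red defeats every rival head-to-head and is the Condorcet winner.

Proposal Red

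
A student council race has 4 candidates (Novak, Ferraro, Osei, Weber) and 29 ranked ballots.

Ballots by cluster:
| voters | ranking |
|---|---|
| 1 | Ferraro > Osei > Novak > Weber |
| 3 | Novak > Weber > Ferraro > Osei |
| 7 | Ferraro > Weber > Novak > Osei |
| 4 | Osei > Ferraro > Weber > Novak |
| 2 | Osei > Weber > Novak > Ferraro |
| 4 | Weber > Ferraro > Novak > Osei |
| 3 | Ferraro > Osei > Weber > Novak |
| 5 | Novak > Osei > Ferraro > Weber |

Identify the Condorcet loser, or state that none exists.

Head-to-head results (29 voters):
Novak–Ferraro: Ferraro 19–10.
Novak vs Osei: Novak, 19–10.
Novak vs Weber: Weber wins 20–9.
Ferraro vs Osei: 1+3+7+4+3 = 18 for Ferraro, 11 for Osei — Ferraro by 18–11.
Ferraro vs Weber: Ferraro wins 20–9.
Osei vs Weber: Osei preferred on 1+4+2+3+5 = 15 ballots; Osei wins 15–14.
Every candidate wins at least one matchup (Novak beats Osei; Ferraro beats Novak; Osei beats Weber; Weber beats Novak), so there is no Condorcet loser.

none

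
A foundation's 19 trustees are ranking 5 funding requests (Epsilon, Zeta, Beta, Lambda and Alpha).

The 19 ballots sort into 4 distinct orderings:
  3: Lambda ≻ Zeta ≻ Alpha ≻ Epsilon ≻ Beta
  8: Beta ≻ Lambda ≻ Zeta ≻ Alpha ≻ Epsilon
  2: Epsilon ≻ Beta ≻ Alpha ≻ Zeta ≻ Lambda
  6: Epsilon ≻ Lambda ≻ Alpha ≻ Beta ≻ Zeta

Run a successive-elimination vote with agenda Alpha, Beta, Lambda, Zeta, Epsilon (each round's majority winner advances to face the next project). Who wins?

Round 1: Alpha vs Beta — 9–10, Beta advances.
Round 2: Beta vs Lambda — 10–9, Beta advances.
Round 3: Beta vs Zeta — 16–3, Beta advances.
Round 4: Beta vs Epsilon — 8–11, Epsilon advances.
The agenda winner is Epsilon.

Epsilon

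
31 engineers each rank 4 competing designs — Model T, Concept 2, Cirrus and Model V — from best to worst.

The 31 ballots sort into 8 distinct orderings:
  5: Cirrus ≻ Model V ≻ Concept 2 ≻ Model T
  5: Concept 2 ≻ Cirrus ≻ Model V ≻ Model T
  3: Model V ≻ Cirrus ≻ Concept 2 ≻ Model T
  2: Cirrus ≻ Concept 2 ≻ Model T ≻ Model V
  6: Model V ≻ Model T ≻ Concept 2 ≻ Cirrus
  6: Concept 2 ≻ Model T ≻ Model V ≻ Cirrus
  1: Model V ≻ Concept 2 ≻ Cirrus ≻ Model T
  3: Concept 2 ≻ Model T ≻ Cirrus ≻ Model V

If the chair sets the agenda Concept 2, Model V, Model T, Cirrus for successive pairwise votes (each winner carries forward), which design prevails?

Concept 2

Round 1: Concept 2 vs Model V — 16–15, Concept 2 advances.
Round 2: Concept 2 vs Model T — 25–6, Concept 2 advances.
Round 3: Concept 2 vs Cirrus — 21–10, Concept 2 advances.
The agenda winner is Concept 2.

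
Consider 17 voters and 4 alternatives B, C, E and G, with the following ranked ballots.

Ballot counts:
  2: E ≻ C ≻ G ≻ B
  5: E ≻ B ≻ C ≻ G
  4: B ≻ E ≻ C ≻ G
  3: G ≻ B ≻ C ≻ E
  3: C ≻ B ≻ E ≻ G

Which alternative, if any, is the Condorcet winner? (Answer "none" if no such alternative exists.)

B

Pairwise majorities:
B vs C: B wins 12–5.
B vs E: B wins 10–7.
B vs G: B wins 12–5.
C–E: E 11–6.
C vs G: C wins 14–3.
E vs G: E, 14–3.
B wins every pairwise contest, so B is the Condorcet winner.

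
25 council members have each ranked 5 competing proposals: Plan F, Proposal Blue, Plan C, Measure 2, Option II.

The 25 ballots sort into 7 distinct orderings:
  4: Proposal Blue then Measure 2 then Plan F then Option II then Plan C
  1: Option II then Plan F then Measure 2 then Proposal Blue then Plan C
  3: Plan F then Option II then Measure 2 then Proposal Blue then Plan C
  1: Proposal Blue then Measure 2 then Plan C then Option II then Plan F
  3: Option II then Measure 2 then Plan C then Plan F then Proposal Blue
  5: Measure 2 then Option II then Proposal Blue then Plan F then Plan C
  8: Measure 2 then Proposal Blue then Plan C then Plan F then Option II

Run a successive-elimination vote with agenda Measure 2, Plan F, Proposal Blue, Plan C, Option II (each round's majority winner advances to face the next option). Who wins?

Measure 2

Round 1: Measure 2 vs Plan F — 21–4, Measure 2 advances.
Round 2: Measure 2 vs Proposal Blue — 20–5, Measure 2 advances.
Round 3: Measure 2 vs Plan C — 25–0, Measure 2 advances.
Round 4: Measure 2 vs Option II — 18–7, Measure 2 advances.
The agenda winner is Measure 2.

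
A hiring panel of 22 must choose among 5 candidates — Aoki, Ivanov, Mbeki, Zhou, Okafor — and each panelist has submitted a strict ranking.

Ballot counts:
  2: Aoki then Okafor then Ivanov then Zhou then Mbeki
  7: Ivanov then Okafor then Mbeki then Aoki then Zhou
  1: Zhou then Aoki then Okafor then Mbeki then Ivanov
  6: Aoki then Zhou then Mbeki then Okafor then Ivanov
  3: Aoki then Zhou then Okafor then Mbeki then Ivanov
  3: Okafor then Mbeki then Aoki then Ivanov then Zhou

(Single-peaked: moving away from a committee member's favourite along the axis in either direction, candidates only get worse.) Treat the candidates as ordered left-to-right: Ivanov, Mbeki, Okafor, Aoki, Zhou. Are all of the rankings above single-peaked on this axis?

no

Axis positions: Ivanov=1, Mbeki=2, Okafor=3, Aoki=4, Zhou=5.
Type 1: ranking walks positions 4-3-1-5-2; Ivanov is ranked above Mbeki even though Mbeki lies between Ivanov and the peak Aoki on the axis — preferences dip and rise again. Not single-peaked.
Type 2: ranking walks positions 1-3-2-4-5; Okafor is ranked above Mbeki even though Mbeki lies between Okafor and the peak Ivanov on the axis — preferences dip and rise again. Not single-peaked.
Type 3 (peak Zhou at position 5): ranking walks positions 5-4-3-2-1, expanding outward from the peak — single-peaked.
Type 4: ranking walks positions 4-5-2-3-1; Mbeki is ranked above Okafor even though Okafor lies between Mbeki and the peak Aoki on the axis — preferences dip and rise again. Not single-peaked.
Type 5 (peak Aoki at position 4): ranking walks positions 4-5-3-2-1, expanding outward from the peak — single-peaked.
Type 6 (peak Okafor at position 3): ranking walks positions 3-2-4-1-5, expanding outward from the peak — single-peaked.
Type 1 violates single-peakedness, so the profile is not single-peaked on this axis.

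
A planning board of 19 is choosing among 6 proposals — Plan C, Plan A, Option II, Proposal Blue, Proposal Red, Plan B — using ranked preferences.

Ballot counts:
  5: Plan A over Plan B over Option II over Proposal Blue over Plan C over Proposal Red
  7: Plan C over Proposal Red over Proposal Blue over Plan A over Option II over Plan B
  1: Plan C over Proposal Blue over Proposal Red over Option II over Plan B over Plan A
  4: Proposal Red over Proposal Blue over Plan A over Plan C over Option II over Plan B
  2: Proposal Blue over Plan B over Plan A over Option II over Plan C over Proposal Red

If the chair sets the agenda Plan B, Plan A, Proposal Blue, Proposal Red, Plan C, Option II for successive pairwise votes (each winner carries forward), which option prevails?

Round 1: Plan B vs Plan A — 3–16, Plan A advances.
Round 2: Plan A vs Proposal Blue — 5–14, Proposal Blue advances.
Round 3: Proposal Blue vs Proposal Red — 8–11, Proposal Red advances.
Round 4: Proposal Red vs Plan C — 4–15, Plan C advances.
Round 5: Plan C vs Option II — 12–7, Plan C advances.
The agenda winner is Plan C.

Plan C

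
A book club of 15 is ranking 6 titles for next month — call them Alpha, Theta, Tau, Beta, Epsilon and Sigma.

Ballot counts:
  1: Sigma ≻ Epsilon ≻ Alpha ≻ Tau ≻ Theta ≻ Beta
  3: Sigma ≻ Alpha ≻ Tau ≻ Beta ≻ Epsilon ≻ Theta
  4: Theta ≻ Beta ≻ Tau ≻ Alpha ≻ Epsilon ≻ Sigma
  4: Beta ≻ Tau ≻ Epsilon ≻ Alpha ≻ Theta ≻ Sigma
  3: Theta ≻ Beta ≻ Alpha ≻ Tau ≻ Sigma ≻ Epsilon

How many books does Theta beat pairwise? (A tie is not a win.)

Theta against each rival (15 members):
Theta vs Alpha: Alpha wins 8–7.
Theta vs Tau: Tau wins 8–7.
Theta–Beta: Theta 8–7.
Theta vs Epsilon: Epsilon, 8–7.
Theta vs Sigma: Theta wins 11–4.
Theta beats Beta, Sigma; loses to Alpha, Tau, Epsilon — 2 pairwise wins.

2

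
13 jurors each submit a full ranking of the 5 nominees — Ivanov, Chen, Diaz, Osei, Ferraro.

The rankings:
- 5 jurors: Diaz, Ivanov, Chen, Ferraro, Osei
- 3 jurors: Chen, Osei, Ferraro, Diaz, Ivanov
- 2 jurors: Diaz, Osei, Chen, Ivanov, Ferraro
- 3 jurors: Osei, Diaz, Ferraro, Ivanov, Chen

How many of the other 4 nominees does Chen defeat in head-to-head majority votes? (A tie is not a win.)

Chen against each rival (13 jurors):
Chen vs Ivanov: 3+2 = 5 for Chen, 8 for Ivanov — Ivanov by 8–5.
Chen vs Diaz: 3 for Chen, 10 for Diaz — Diaz by 10–3.
Chen vs Osei: 8 to 5, Chen.
Chen–Ferraro: Chen 10–3.
Chen beats Osei, Ferraro; loses to Ivanov, Diaz — 2 pairwise wins.

2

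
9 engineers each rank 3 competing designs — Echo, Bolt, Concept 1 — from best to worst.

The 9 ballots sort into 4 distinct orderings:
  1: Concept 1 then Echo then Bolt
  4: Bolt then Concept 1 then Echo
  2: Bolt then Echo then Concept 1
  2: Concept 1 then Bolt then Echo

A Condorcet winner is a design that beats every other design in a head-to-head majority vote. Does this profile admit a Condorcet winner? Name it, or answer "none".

Bolt

Head-to-head results (9 engineers):
Echo vs Bolt: Echo preferred on 1 ballot; Bolt wins 8–1.
Echo vs Concept 1: Concept 1, 7–2.
Bolt–Concept 1: Bolt 6–3.
Bolt beats each of Echo, Concept 1 — Bolt is the Condorcet winner.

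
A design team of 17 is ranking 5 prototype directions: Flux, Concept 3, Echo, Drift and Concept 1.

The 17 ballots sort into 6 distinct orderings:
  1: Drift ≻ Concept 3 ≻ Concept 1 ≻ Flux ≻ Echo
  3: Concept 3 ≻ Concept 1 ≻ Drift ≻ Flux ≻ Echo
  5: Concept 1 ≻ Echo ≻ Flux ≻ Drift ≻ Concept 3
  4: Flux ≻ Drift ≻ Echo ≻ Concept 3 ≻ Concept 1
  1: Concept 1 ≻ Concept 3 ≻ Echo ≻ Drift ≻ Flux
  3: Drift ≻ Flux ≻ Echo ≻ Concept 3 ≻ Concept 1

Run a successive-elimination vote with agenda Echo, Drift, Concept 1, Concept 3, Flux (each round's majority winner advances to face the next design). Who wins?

Flux

Round 1: Echo vs Drift — 6–11, Drift advances.
Round 2: Drift vs Concept 1 — 8–9, Concept 1 advances.
Round 3: Concept 1 vs Concept 3 — 6–11, Concept 3 advances.
Round 4: Concept 3 vs Flux — 5–12, Flux advances.
The agenda winner is Flux.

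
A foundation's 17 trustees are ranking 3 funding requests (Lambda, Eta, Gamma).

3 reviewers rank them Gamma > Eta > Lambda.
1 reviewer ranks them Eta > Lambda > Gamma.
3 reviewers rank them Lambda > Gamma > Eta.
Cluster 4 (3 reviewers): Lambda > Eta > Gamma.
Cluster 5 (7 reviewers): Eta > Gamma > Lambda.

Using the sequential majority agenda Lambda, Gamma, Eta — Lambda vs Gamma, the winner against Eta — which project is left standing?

Round 1: Lambda vs Gamma — 7–10, Gamma advances.
Round 2: Gamma vs Eta — 6–11, Eta advances.
The agenda winner is Eta.

Eta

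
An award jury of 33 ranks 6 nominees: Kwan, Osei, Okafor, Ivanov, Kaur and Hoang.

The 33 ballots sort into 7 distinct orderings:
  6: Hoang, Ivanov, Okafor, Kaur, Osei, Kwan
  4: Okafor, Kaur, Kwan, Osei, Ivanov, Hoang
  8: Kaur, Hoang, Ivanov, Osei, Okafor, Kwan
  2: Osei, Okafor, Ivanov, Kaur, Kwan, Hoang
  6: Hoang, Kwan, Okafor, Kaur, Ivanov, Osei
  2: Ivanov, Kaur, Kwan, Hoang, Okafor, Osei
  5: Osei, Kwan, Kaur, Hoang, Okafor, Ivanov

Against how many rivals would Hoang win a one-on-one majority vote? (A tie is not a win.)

Hoang against each rival (33 jurors):
Hoang vs Kwan: Hoang is ranked higher on 6+8+6 = 20 ballots, Kwan on 13. Hoang wins 20–13.
Hoang vs Osei: Hoang preferred on 6+8+6+2 = 22 ballots; Hoang wins 22–11.
Hoang vs Okafor: Hoang wins 27–6.
Hoang vs Ivanov: 25 to 8, Hoang.
Hoang vs Kaur: Kaur, 21–12.
Hoang beats Kwan, Osei, Okafor, Ivanov; loses to Kaur — 4 pairwise wins.

4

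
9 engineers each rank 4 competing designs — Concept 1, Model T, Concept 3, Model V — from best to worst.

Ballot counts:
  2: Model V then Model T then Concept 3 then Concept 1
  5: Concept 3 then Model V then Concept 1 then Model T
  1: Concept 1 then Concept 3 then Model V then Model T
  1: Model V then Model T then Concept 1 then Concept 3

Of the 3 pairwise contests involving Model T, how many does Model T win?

Model T against each rival (9 engineers):
Model T vs Concept 1: Model T is ranked higher on 2+1 = 3 ballots, Concept 1 on 6. Concept 1 wins 6–3.
Model T vs Concept 3: Concept 3 wins 6–3.
Model T vs Model V: 0 for Model T, 9 for Model V — Model V by 9–0.
Model T beats no one; loses to Concept 1, Concept 3, Model V — 0 pairwise wins.

0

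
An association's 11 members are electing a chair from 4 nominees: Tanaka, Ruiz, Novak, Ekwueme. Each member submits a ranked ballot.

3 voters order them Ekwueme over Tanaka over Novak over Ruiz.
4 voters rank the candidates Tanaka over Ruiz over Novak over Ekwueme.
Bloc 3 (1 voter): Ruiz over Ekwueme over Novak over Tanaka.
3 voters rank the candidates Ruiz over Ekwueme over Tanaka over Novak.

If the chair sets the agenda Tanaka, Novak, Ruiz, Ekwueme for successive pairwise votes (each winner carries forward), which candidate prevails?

Ekwueme

Round 1: Tanaka vs Novak — 10–1, Tanaka advances.
Round 2: Tanaka vs Ruiz — 7–4, Tanaka advances.
Round 3: Tanaka vs Ekwueme — 4–7, Ekwueme advances.
Ekwueme survives the agenda.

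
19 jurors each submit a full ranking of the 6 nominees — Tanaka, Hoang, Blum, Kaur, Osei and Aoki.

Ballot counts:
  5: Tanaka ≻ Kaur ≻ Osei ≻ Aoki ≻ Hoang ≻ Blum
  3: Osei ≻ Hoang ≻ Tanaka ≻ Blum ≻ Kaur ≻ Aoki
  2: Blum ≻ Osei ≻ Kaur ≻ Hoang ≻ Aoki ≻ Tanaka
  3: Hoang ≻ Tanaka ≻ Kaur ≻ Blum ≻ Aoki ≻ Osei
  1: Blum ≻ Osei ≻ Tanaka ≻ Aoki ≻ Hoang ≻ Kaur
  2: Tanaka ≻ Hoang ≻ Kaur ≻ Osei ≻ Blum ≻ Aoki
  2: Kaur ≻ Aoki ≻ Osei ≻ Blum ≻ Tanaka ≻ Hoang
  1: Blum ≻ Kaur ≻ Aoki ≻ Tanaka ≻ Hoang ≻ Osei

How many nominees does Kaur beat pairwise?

4

Kaur against each rival (19 jurors):
Kaur vs Tanaka: Tanaka wins 14–5.
Kaur vs Hoang: Kaur wins 10–9.
Kaur–Blum: Kaur 12–7.
Kaur vs Osei: 13 to 6, Kaur.
Kaur vs Aoki: Kaur, 18–1.
Kaur beats Hoang, Blum, Osei, Aoki; loses to Tanaka — 4 pairwise wins.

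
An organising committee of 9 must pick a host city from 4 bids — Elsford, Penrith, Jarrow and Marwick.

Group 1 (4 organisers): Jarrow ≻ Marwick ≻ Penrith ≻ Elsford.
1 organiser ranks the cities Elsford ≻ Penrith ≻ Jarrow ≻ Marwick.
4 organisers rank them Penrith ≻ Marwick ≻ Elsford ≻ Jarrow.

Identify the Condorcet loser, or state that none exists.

none

Head-to-head results (9 organisers):
Elsford–Penrith: Penrith 8–1.
Elsford vs Jarrow: Elsford is ranked higher on 1+4 = 5 ballots, Jarrow on 4. Elsford wins 5–4.
Elsford vs Marwick: Elsford is ranked higher on 1 ballot, Marwick on 8. Marwick wins 8–1.
Penrith–Jarrow: Penrith 5–4.
Penrith vs Marwick: Penrith is ranked higher on 1+4 = 5 ballots, Marwick on 4. Penrith wins 5–4.
Jarrow vs Marwick: 4+1 = 5 for Jarrow, 4 for Marwick — Jarrow by 5–4.
Each city has at least one pairwise win (Elsford beats Jarrow; Penrith beats Elsford; Jarrow beats Marwick; Marwick beats Elsford) — no Condorcet loser.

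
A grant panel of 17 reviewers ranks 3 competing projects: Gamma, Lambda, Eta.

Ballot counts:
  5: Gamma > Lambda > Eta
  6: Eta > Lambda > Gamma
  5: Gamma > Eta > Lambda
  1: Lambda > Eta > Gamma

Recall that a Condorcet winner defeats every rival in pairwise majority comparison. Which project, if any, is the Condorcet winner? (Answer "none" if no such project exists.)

Gamma

Check each pair by majority over 17 ballots:
Gamma vs Lambda: Gamma wins 10–7.
Gamma vs Eta: Gamma, 10–7.
Lambda vs Eta: Eta, 11–6.
Only Gamma has no losses; Gamma is the Condorcet winner.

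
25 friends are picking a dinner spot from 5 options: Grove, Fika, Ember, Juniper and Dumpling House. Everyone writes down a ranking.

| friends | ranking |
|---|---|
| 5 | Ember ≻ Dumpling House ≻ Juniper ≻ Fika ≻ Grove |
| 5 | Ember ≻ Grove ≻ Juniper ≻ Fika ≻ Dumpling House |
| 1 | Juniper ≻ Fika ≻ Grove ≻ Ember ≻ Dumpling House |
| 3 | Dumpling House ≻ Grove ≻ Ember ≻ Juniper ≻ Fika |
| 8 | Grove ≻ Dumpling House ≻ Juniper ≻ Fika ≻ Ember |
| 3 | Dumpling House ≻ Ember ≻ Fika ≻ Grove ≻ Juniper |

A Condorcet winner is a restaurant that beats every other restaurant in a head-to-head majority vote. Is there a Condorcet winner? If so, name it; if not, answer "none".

Head-to-head results (25 friends):
Grove vs Fika: 5+3+8 = 16 for Grove, 9 for Fika — Grove by 16–9.
Grove–Ember: Ember 13–12.
Grove vs Juniper: 19 to 6, Grove.
Grove vs Dumpling House: Grove is ranked higher on 5+1+8 = 14 ballots, Dumpling House on 11. Grove wins 14–11.
Fika vs Ember: 9 to 16, Ember.
Fika vs Juniper: 3 for Fika, 22 for Juniper — Juniper by 22–3.
Fika vs Dumpling House: Fika is ranked higher on 5+1 = 6 ballots, Dumpling House on 19. Dumpling House wins 19–6.
Ember vs Juniper: 5+5+3+3 = 16 for Ember, 9 for Juniper — Ember by 16–9.
Ember vs Dumpling House: Ember is ranked higher on 5+5+1 = 11 ballots, Dumpling House on 14. Dumpling House wins 14–11.
Juniper vs Dumpling House: Juniper is ranked higher on 5+1 = 6 ballots, Dumpling House on 19. Dumpling House wins 19–6.
Every restaurant loses at least once (Grove loses to Ember; Fika loses to Grove; Ember loses to Dumpling House; Juniper loses to Grove; Dumpling House loses to Grove). The majority relation contains the cycle Grove → Dumpling House → Ember → Grove, so there is no Condorcet winner.

none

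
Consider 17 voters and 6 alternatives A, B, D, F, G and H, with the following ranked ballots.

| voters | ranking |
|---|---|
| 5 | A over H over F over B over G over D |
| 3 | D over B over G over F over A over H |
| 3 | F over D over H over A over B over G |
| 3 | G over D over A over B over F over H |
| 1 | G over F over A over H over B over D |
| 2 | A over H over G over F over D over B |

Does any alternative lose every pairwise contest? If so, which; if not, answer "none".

Pairwise majorities:
A vs B: 5+3+3+1+2 = 14 for A, 3 for B — A by 14–3.
A vs D: A preferred on 5+1+2 = 8 ballots; D wins 9–8.
A–F: A 10–7.
A vs G: A wins 10–7.
A vs H: 14 to 3, A.
B vs D: 6 to 11, D.
B vs F: 3+3 = 6 for B, 11 for F — F by 11–6.
B–G: B 11–6.
B vs H: 3+3 = 6 for B, 11 for H — H by 11–6.
D vs F: F, 11–6.
D–G: G 11–6.
D vs H: 9 to 8, D.
F vs G: 8 to 9, G.
F vs H: F is ranked higher on 3+3+3+1 = 10 ballots, H on 7. F wins 10–7.
G vs H: G preferred on 3+3+1 = 7 ballots; H wins 10–7.
Every alternative wins at least one matchup (A beats B; B beats G; D beats A; F beats B; G beats D; H beats B), so there is no Condorcet loser.

none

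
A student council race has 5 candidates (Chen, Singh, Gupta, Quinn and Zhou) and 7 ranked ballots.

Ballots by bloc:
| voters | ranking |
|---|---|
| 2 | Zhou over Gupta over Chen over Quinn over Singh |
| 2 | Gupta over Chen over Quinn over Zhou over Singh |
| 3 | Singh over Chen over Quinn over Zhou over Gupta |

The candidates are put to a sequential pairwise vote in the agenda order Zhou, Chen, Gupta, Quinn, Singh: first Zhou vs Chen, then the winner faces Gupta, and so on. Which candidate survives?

Round 1: Zhou vs Chen — 2–5, Chen advances.
Round 2: Chen vs Gupta — 3–4, Gupta advances.
Round 3: Gupta vs Quinn — 4–3, Gupta advances.
Round 4: Gupta vs Singh — 4–3, Gupta advances.
The agenda winner is Gupta.

Gupta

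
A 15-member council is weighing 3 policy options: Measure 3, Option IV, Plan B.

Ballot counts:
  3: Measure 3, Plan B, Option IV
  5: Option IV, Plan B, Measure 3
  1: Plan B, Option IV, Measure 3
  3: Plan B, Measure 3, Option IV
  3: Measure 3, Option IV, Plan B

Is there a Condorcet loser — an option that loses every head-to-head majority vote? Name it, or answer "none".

Head-to-head results (15 council members):
Measure 3 vs Option IV: 9 to 6, Measure 3.
Measure 3–Plan B: Plan B 9–6.
Option IV vs Plan B: 5+3 = 8 for Option IV, 7 for Plan B — Option IV by 8–7.
Every option wins at least one matchup (Measure 3 beats Option IV; Option IV beats Plan B; Plan B beats Measure 3), so there is no Condorcet loser.

none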